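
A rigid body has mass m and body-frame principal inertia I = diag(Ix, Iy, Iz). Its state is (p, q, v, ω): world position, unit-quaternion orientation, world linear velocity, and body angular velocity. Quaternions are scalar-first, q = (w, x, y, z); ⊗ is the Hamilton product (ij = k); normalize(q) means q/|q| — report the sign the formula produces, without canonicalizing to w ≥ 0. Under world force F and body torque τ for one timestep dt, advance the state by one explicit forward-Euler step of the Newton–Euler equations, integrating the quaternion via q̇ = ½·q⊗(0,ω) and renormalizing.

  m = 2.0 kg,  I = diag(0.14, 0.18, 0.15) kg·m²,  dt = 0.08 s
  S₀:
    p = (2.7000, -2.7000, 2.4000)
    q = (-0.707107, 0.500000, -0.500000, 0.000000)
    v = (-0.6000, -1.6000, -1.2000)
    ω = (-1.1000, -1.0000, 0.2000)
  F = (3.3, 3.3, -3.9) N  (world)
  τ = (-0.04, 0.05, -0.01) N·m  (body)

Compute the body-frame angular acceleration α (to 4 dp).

gyro term ω×Iω = (0.0060, 0.0022, 0.0440)
(τ − ω×Iω)/I = (-0.3286, 0.2656, -0.3600)

α = (-0.3286, 0.2656, -0.3600)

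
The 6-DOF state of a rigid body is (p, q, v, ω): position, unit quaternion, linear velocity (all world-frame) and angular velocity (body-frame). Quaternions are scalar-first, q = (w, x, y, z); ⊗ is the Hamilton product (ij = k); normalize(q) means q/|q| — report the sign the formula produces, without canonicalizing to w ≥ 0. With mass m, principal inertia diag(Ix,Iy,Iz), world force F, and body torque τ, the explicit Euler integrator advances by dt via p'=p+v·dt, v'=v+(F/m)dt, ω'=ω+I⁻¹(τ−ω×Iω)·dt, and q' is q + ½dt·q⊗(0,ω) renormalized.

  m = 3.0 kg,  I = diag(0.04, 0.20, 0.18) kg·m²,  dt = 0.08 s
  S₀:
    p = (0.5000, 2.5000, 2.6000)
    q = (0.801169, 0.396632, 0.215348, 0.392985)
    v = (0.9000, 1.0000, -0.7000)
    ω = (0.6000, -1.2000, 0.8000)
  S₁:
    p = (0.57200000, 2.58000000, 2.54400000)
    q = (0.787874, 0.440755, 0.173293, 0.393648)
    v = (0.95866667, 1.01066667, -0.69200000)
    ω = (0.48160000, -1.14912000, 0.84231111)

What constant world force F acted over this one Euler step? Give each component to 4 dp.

F = (2.2000, 0.4000, 0.3000)

v₁ − v₀ = (0.05866667, 0.01066667, 0.00800000)
F = m·Δv/dt = (2.2000, 0.4000, 0.3000)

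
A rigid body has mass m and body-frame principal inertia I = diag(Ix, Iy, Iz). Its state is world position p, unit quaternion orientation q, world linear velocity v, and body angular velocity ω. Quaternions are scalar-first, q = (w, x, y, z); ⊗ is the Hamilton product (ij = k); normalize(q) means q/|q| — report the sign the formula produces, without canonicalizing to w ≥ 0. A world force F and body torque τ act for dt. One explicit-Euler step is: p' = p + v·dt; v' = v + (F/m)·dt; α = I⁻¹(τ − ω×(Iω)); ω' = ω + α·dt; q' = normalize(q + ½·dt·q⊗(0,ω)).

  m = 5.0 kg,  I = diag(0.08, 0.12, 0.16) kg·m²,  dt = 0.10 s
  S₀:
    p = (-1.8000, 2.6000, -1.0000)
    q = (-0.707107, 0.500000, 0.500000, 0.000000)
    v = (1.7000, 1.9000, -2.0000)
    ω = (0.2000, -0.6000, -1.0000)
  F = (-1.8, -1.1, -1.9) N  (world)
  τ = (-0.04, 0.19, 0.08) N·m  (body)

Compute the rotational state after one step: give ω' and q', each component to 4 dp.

gyro term ω×Iω = (0.0240, 0.0160, -0.0048)
α = I⁻¹(τ − ω×Iω) = (-0.8000, 1.4500, 0.5300)
new body rate ω' = (0.1200, -0.4550, -0.9470)
2q̇ = q⊗(0,ω) = (0.2000000, -0.6414214, 0.9242642, 0.3071070)
q' = normalize(q + ½dt·q⊗(0,ω)) = (-0.6959, 0.4671, 0.5453, 0.0153)

ω' = (0.1200, -0.4550, -0.9470)
q' = (-0.6959, 0.4671, 0.5453, 0.0153)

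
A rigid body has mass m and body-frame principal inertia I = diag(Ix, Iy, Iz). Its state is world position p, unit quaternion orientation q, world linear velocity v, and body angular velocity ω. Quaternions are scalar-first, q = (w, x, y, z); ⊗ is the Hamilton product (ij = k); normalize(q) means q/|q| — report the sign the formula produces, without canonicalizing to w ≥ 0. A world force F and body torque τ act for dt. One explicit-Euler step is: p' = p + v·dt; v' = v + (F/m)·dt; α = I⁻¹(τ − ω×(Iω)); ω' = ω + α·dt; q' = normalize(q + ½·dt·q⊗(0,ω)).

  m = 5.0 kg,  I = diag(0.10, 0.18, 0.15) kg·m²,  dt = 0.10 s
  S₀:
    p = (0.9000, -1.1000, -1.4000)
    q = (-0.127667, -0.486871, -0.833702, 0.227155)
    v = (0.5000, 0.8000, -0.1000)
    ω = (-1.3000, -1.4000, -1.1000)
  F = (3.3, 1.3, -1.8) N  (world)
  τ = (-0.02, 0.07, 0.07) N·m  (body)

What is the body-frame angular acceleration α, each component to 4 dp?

ω×(Iω) gyroscopic = (-0.0462, -0.0715, 0.1456)
α = I⁻¹(τ − ω×Iω) = (0.2620, 0.7861, -0.5040)

α = (0.2620, 0.7861, -0.5040)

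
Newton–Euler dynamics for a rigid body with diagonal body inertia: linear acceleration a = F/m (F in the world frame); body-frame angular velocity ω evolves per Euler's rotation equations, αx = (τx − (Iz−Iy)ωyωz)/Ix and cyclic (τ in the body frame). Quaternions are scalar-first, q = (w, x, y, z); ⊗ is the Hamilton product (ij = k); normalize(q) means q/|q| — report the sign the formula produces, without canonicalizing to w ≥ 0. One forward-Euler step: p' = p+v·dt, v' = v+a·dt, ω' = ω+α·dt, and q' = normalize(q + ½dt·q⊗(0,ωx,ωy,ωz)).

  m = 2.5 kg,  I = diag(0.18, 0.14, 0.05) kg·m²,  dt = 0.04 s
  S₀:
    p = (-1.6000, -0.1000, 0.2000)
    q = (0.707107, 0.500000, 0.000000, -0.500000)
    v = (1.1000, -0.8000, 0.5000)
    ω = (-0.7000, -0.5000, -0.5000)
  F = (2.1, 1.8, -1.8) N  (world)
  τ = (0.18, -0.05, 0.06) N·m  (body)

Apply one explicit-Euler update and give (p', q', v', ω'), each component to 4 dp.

p' = (-1.5560, -0.1320, 0.2200)
q' = (0.7090, 0.4850, 0.0049, -0.5120)
v' = (1.1336, -0.7712, 0.4712)
ω' = (-0.6550, -0.5273, -0.4408)

precession coupling ω×(Iω) = (-0.0225, 0.0455, -0.0140)
angular accel α = (1.1250, -0.6821, 1.4800)
ω + α·dt = (-0.6550, -0.5273, -0.4408)
q⊗(0,ω) = (0.1000000, -0.7449749, 0.2464465, -0.6035535)
q' = normalize(q + ½dt·q⊗(0,ω)) = (0.7090, 0.4850, 0.0049, -0.5120)
linear accel F/m = (0.8400, 0.7200, -0.7200)
new position p' = (-1.5560, -0.1320, 0.2200)
v + (F/m)dt = (1.1336, -0.7712, 0.4712)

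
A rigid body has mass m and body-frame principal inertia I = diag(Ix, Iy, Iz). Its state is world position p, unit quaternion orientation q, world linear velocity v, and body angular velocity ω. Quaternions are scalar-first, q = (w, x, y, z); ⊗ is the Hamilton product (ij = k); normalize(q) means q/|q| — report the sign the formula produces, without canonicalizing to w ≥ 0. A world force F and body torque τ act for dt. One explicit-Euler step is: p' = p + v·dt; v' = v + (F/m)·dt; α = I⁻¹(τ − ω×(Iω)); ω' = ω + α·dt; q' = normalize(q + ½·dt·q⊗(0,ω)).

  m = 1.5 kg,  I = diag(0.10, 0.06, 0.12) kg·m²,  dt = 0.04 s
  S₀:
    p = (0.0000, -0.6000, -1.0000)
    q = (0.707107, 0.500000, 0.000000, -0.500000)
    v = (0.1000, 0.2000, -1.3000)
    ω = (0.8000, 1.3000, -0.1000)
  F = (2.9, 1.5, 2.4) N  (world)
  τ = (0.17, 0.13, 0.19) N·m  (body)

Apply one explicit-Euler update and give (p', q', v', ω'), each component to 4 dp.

p' = (0.0040, -0.5920, -1.0520)
q' = (0.6978, 0.5241, 0.0114, -0.4882)
v' = (0.1773, 0.2400, -1.2360)
ω' = (0.8711, 1.3856, -0.0228)

gyro term ω×Iω = (-0.0078, 0.0016, -0.0416)
α = I⁻¹(τ − ω×Iω) = (1.7780, 2.1400, 1.9300)
ω' = ω + α·dt = (0.8711, 1.3856, -0.0228)
Hamilton product q⊗(0,ω) = (-0.4500000, 1.2156856, 0.5692391, 0.5792893)
q' = normalize(q + ½dt·q⊗(0,ω)) = (0.6978, 0.5241, 0.0114, -0.4882)
a = (1.9333, 1.0000, 1.6000)
p + v·dt = (0.0040, -0.5920, -1.0520)
new velocity v' = (0.1773, 0.2400, -1.2360)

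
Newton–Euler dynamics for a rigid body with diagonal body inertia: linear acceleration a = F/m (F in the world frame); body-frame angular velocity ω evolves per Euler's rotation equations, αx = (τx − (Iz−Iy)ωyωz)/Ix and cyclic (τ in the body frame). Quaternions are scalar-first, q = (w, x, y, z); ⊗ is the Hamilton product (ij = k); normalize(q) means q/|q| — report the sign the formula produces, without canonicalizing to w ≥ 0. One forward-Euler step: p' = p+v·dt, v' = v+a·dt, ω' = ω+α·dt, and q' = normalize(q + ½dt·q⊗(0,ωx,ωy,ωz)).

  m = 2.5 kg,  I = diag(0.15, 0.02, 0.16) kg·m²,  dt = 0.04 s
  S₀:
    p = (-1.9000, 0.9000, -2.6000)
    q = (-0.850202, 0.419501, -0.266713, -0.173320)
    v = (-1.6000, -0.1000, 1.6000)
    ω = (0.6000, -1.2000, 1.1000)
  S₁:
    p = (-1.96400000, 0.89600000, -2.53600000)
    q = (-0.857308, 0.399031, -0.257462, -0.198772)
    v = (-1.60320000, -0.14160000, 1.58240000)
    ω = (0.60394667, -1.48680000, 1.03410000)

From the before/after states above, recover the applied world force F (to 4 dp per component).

F = (-0.2000, -2.6000, -1.1000)

v₁ − v₀ = (-0.00320000, -0.04160000, -0.01760000)
applied force F = (-0.2000, -2.6000, -1.1000)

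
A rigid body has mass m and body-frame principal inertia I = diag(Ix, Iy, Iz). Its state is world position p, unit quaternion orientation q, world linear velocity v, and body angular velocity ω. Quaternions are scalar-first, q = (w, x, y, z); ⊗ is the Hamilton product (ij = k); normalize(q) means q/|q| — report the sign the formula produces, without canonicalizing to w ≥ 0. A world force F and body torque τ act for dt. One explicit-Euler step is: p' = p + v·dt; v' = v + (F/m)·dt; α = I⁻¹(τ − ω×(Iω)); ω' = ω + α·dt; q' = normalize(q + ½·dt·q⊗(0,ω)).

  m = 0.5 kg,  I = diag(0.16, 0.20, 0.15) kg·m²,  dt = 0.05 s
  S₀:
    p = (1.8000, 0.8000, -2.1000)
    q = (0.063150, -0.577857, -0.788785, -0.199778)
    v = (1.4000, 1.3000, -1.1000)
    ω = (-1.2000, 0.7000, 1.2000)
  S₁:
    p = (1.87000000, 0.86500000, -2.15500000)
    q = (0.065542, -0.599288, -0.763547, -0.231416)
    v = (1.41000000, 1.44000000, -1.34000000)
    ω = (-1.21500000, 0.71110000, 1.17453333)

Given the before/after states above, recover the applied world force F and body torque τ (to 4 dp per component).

Δω = ω₁−ω₀ = (-0.01500000, 0.01110000, -0.02546667)
gyro term ω₀×Iω₀ = (-0.0420, -0.0144, -0.0336)
I·α + gyro = (-0.0900, 0.0300, -0.1100)
Δv = v₁−v₀ = (0.01000000, 0.14000000, -0.24000000)
m·(v₁−v₀)/dt = (0.1000, 1.4000, -2.4000)

F = (0.1000, 1.4000, -2.4000)
τ = (-0.0900, 0.0300, -0.1100)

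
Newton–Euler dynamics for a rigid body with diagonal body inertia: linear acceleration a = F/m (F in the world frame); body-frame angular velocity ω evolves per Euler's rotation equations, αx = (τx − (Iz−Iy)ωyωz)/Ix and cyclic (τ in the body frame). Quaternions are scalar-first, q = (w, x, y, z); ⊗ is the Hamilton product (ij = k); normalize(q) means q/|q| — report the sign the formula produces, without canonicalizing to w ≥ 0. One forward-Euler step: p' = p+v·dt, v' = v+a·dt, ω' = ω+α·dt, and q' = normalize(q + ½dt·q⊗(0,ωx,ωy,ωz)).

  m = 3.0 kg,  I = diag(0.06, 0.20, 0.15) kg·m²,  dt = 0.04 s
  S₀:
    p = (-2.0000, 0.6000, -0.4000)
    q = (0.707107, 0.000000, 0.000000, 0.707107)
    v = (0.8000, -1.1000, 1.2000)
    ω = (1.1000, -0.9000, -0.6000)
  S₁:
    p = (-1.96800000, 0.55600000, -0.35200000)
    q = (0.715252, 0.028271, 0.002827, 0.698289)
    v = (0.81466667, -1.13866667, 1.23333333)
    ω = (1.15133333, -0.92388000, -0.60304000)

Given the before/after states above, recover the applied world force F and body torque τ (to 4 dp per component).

Δv = v₁−v₀ = (0.01466667, -0.03866667, 0.03333333)
m·(v₁−v₀)/dt = (1.1000, -2.9000, 2.5000)
rate change Δω = (0.05133333, -0.02388000, -0.00304000)
precession coupling = (-0.0270, 0.0594, -0.1386)
I·α + gyro = (0.0500, -0.0600, -0.1500)

F = (1.1000, -2.9000, 2.5000)
τ = (0.0500, -0.0600, -0.1500)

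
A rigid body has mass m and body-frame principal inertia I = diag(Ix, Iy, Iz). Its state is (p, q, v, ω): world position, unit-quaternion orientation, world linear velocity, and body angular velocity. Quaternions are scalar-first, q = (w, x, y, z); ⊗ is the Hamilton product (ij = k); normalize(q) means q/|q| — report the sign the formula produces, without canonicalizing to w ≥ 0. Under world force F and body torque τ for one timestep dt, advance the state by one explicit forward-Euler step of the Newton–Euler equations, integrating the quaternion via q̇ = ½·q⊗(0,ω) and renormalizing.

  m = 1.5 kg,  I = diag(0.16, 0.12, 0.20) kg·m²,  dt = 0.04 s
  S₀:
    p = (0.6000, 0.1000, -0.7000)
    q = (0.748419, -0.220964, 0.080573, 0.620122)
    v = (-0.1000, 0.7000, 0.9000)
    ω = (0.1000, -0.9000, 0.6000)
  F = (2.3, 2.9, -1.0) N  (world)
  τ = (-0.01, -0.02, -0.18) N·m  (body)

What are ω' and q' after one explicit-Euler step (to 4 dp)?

gyro term ω×Iω = (-0.0432, -0.0024, 0.0036)
(τ − ω×Iω)/I = (0.2075, -0.1467, -0.9180)
ω + α·dt = (0.1083, -0.9059, 0.5633)
2q̇ = q⊗(0,ω) = (-0.2774611, 0.6812955, -0.4789865, 0.6398617)
q' = normalize(q + ½dt·q⊗(0,ω)) = (0.7427, -0.2073, 0.0710, 0.6328)

ω' = (0.1083, -0.9059, 0.5633)
q' = (0.7427, -0.2073, 0.0710, 0.6328)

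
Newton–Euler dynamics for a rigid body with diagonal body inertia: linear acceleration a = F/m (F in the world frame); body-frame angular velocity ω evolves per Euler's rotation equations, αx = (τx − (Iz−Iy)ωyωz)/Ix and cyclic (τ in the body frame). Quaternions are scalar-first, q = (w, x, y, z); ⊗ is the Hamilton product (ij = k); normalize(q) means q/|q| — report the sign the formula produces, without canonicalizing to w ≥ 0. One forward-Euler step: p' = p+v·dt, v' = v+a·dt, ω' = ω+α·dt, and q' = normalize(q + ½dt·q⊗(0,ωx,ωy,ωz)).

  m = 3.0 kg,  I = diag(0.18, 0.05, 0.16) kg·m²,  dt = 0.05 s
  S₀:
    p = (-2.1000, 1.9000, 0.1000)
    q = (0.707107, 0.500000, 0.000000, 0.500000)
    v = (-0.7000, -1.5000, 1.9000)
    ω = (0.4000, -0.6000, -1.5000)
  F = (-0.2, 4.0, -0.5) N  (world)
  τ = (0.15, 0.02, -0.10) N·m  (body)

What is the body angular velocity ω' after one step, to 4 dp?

angular accel α = (0.2833, 0.6400, -0.8200)
ω + α·dt = (0.4142, -0.5680, -1.5410)

ω' = (0.4142, -0.5680, -1.5410)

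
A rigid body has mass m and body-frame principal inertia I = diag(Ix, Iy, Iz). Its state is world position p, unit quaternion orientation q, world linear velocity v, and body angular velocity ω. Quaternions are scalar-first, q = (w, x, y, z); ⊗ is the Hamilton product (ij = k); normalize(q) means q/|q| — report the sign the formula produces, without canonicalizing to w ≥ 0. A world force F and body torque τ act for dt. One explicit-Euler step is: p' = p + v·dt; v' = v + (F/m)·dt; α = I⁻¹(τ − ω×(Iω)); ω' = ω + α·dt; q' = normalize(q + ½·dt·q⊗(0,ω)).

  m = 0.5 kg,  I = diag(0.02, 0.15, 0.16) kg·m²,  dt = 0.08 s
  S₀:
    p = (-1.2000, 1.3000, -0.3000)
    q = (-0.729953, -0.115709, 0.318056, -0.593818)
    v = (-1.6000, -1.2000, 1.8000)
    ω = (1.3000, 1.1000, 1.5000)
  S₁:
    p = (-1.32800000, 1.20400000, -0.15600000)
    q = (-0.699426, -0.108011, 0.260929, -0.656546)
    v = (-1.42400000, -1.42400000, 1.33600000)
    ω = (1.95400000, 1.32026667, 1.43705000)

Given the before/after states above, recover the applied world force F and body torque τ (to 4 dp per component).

v₁ − v₀ = (0.17600000, -0.22400000, -0.46400000)
m·(v₁−v₀)/dt = (1.1000, -1.4000, -2.9000)
ω₁ − ω₀ = (0.65400000, 0.22026667, -0.06295000)
applied torque τ = (0.1800, 0.1400, 0.0600)

F = (1.1000, -1.4000, -2.9000)
τ = (0.1800, 0.1400, 0.0600)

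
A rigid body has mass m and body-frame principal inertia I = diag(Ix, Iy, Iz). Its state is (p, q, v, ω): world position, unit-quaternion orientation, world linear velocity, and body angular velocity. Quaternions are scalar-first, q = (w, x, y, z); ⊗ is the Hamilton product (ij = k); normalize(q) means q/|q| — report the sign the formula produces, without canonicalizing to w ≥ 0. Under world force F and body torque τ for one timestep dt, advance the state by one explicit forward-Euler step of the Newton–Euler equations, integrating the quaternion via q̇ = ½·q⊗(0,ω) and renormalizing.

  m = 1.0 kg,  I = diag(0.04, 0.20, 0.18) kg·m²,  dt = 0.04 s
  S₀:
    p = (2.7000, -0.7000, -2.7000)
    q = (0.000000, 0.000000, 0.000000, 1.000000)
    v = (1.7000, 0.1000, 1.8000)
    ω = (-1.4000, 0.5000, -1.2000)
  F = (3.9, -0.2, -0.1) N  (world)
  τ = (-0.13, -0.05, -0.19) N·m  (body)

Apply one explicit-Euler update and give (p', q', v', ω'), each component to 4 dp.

p' = (2.7680, -0.6960, -2.6280)
q' = (0.0240, -0.0100, -0.0280, 0.9993)
v' = (1.8560, 0.0920, 1.7960)
ω' = (-1.5420, 0.5370, -1.2173)

gyro term ω×Iω = (0.0120, -0.2352, -0.1120)
(τ − ω×Iω)/I = (-3.5500, 0.9260, -0.4333)
ω + α·dt = (-1.5420, 0.5370, -1.2173)
Hamilton product q⊗(0,ω) = (1.2000000, -0.5000000, -1.4000000, 0.0000000)
q + ½dt·q⊗(0,ω), renormalized = (0.0240, -0.0100, -0.0280, 0.9993)
new position p' = (2.7680, -0.6960, -2.6280)
v + (F/m)dt = (1.8560, 0.0920, 1.7960)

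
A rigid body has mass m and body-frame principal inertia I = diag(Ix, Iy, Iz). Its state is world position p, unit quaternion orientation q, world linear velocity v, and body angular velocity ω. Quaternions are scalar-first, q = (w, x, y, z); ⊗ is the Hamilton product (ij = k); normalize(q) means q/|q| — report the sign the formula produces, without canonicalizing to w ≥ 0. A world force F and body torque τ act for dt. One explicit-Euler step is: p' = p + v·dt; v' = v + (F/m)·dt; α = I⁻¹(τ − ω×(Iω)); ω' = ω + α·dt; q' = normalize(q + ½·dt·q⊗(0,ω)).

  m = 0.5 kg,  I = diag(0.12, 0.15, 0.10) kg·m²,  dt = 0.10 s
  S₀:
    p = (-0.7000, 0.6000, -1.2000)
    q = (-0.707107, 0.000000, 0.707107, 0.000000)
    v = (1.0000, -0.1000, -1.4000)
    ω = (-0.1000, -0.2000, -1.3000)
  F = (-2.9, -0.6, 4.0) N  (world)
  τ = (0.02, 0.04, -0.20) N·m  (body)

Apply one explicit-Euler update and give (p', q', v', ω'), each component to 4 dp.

p' = (-0.6000, 0.5900, -1.3400)
q' = (-0.6985, -0.0423, 0.7126, 0.0494)
v' = (0.4200, -0.2200, -0.6000)
ω' = (-0.0725, -0.1751, -1.5006)

angular accel α = (0.2750, 0.2493, -2.0060)
new body rate ω' = (-0.0725, -0.1751, -1.5006)
2q̇ = q⊗(0,ω) = (0.1414214, -0.8485284, 0.1414214, 0.9899498)
q' = normalize(q + ½dt·q⊗(0,ω)) = (-0.6985, -0.0423, 0.7126, 0.0494)
a = (-5.8000, -1.2000, 8.0000)
new position p' = (-0.6000, 0.5900, -1.3400)
v + (F/m)dt = (0.4200, -0.2200, -0.6000)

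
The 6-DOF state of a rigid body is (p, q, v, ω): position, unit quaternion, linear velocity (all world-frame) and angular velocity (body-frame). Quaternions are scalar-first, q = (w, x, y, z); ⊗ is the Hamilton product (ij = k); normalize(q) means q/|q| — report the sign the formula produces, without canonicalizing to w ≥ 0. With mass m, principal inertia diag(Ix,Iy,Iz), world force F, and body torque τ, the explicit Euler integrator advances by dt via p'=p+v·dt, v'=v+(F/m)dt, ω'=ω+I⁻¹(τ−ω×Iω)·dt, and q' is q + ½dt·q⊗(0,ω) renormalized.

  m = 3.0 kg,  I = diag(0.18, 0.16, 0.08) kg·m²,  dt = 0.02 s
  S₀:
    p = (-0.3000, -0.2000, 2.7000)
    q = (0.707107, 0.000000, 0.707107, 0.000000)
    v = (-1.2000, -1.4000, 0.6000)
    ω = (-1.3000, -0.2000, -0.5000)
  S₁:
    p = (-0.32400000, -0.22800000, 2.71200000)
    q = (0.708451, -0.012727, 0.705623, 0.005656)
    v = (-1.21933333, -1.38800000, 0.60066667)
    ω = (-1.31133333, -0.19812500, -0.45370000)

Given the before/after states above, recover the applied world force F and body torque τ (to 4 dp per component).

Δω = ω₁−ω₀ = (-0.01133333, 0.00187500, 0.04630000)
precession coupling = (-0.0080, 0.0650, -0.0052)
I·α + gyro = (-0.1100, 0.0800, 0.1800)
Δv = v₁−v₀ = (-0.01933333, 0.01200000, 0.00066667)
F = m·Δv/dt = (-2.9000, 1.8000, 0.1000)

F = (-2.9000, 1.8000, 0.1000)
τ = (-0.1100, 0.0800, 0.1800)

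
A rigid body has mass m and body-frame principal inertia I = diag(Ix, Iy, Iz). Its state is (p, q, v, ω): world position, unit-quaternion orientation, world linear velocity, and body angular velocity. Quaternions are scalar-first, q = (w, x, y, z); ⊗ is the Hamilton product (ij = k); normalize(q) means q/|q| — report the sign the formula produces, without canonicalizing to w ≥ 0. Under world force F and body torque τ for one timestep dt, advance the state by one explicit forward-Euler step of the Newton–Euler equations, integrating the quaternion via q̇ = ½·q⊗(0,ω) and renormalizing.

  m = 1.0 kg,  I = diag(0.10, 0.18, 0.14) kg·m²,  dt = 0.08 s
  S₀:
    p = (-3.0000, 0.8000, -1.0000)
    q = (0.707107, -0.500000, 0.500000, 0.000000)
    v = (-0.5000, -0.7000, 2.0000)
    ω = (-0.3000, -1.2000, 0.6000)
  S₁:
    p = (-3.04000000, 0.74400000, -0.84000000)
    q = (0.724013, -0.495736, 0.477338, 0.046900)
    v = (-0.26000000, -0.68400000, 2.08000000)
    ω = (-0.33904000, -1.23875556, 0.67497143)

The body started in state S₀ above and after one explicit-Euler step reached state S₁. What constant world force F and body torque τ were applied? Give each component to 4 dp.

rate change Δω = (-0.03904000, -0.03875556, 0.07497143)
ω₀×(Iω₀) = (0.0288, 0.0072, 0.0288)
applied torque τ = (-0.0200, -0.0800, 0.1600)
Δv = v₁−v₀ = (0.24000000, 0.01600000, 0.08000000)
applied force F = (3.0000, 0.2000, 1.0000)

F = (3.0000, 0.2000, 1.0000)
τ = (-0.0200, -0.0800, 0.1600)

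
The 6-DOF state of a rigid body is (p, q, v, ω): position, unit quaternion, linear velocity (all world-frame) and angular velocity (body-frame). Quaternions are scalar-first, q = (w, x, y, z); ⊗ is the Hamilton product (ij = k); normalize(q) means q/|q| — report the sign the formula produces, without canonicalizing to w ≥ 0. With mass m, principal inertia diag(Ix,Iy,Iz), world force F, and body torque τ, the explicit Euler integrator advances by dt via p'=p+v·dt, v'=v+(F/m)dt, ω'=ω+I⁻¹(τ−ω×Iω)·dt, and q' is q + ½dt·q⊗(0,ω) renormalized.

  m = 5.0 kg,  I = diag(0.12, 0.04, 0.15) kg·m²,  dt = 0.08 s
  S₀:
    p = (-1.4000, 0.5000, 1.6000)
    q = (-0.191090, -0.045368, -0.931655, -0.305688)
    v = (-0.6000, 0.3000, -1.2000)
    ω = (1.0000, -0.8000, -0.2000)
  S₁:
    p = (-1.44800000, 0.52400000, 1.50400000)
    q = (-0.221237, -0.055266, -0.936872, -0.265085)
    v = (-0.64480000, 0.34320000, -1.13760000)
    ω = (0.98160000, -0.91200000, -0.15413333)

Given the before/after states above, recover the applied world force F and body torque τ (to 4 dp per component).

F = (-2.8000, 2.7000, 3.9000)
τ = (-0.0100, -0.0500, 0.1500)

v₁ − v₀ = (-0.04480000, 0.04320000, 0.06240000)
m·(v₁−v₀)/dt = (-2.8000, 2.7000, 3.9000)
Δω = ω₁−ω₀ = (-0.01840000, -0.11200000, 0.04586667)
I·α + gyro = (-0.0100, -0.0500, 0.1500)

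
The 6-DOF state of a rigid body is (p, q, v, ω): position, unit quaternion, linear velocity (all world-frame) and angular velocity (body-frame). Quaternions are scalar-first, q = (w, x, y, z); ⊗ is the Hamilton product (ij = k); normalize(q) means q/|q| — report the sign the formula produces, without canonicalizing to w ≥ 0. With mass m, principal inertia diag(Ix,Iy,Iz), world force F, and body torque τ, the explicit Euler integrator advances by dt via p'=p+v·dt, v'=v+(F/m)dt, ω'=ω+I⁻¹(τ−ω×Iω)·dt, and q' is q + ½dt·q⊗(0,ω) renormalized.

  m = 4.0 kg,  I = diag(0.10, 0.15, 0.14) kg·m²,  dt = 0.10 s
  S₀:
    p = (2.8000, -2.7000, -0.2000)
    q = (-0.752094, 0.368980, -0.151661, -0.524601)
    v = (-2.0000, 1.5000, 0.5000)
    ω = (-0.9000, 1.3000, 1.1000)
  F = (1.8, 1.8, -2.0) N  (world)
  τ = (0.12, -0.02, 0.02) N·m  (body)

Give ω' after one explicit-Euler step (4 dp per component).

ω×(Iω) gyroscopic = (-0.0143, 0.0396, -0.0585)
α = I⁻¹(τ − ω×Iω) = (1.3430, -0.3973, 0.5607)
ω + α·dt = (-0.7657, 1.2603, 1.1561)

ω' = (-0.7657, 1.2603, 1.1561)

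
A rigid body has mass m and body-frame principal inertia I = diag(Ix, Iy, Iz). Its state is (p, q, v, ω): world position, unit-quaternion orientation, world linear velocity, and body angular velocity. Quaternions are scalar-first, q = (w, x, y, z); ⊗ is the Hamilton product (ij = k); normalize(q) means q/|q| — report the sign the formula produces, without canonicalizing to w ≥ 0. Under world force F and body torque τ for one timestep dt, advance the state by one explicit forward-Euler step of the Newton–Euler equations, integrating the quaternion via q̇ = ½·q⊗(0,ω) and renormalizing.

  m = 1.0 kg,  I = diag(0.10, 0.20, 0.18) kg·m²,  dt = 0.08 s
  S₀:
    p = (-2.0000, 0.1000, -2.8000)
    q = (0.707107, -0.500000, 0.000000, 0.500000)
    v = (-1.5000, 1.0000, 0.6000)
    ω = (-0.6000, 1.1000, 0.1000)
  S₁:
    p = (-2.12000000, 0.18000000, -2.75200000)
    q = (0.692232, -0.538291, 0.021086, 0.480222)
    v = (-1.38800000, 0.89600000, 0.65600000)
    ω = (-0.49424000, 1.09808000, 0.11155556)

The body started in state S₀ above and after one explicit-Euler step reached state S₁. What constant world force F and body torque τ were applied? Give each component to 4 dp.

F = (1.4000, -1.3000, 0.7000)
τ = (0.1300, 0.0000, -0.0400)

Δv = v₁−v₀ = (0.11200000, -0.10400000, 0.05600000)
m·(v₁−v₀)/dt = (1.4000, -1.3000, 0.7000)
ω₁ − ω₀ = (0.10576000, -0.00192000, 0.01155556)
precession coupling = (-0.0022, 0.0048, -0.0660)
I·α + gyro = (0.1300, 0.0000, -0.0400)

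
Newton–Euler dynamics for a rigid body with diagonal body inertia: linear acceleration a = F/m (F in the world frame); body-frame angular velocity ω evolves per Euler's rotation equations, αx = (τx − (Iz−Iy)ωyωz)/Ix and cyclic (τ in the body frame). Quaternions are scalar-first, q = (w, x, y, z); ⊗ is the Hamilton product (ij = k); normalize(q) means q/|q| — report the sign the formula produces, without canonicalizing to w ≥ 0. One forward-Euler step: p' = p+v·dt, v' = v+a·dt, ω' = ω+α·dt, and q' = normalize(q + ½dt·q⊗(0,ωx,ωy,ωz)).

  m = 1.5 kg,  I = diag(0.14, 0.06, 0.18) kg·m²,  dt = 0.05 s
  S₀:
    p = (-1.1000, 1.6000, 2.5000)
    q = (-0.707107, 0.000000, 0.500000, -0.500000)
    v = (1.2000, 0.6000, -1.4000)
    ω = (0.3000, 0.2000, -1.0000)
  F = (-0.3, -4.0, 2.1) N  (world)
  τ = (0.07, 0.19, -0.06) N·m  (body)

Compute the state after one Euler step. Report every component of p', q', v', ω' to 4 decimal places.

ω×(Iω) gyroscopic = (-0.0240, 0.0120, -0.0048)
angular accel α = (0.6714, 2.9667, -0.3067)
ω + α·dt = (0.3336, 0.3483, -1.0153)
q⊗(0,ω) = (-0.6000000, -0.6121321, -0.2914214, 0.5571070)
q + ½dt·q⊗(0,ω), renormalized = (-0.7219, -0.0153, 0.4925, -0.4859)
a = (-0.2000, -2.6667, 1.4000)
p + v·dt = (-1.0400, 1.6300, 2.4300)
v + (F/m)dt = (1.1900, 0.4667, -1.3300)

p' = (-1.0400, 1.6300, 2.4300)
q' = (-0.7219, -0.0153, 0.4925, -0.4859)
v' = (1.1900, 0.4667, -1.3300)
ω' = (0.3336, 0.3483, -1.0153)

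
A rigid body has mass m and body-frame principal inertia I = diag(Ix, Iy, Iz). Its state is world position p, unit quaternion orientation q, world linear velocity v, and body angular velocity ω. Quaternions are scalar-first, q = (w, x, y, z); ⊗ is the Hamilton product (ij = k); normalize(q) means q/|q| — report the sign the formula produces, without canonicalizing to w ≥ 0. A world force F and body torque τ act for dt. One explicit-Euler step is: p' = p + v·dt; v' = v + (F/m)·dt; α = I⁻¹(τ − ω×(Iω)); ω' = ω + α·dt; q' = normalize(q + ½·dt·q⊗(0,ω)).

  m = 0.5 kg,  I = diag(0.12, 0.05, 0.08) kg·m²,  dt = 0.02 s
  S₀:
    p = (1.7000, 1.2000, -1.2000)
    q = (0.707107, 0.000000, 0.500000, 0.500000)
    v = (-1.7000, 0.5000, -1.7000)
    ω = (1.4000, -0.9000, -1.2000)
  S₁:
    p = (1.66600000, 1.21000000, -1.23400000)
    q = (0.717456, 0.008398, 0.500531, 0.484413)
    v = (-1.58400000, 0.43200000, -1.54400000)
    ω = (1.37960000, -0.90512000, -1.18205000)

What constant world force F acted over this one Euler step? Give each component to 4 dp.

v₁ − v₀ = (0.11600000, -0.06800000, 0.15600000)
m·(v₁−v₀)/dt = (2.9000, -1.7000, 3.9000)

F = (2.9000, -1.7000, 3.9000)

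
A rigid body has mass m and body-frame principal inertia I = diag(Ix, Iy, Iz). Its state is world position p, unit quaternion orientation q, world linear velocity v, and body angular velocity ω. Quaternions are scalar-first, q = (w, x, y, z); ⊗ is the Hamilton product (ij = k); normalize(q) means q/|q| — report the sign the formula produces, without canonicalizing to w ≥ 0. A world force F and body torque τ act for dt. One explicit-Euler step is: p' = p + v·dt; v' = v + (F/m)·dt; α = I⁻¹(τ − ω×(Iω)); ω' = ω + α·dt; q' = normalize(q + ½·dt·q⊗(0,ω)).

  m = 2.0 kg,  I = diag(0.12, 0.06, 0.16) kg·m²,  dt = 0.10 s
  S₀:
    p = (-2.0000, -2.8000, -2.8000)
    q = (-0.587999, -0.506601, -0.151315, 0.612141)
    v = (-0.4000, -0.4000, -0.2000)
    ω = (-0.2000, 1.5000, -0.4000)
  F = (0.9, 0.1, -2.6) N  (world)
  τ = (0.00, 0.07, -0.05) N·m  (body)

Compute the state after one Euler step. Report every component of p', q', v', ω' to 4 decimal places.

p' = (-2.0400, -2.8400, -2.8200)
q' = (-0.5677, -0.5419, -0.2110, 0.5826)
v' = (-0.3550, -0.3950, -0.3300)
ω' = (-0.1500, 1.6220, -0.4425)

p + v·dt = (-2.0400, -2.8400, -2.8200)
v' = v + a·dt = (-0.3550, -0.3950, -0.3300)
angular accel α = (0.5000, 1.2200, -0.4250)
new body rate ω' = (-0.1500, 1.6220, -0.4425)
q⊗(0,ω) = (0.3705087, -0.7400857, -1.2070671, -0.5549649)
q + ½dt·q⊗(0,ω), renormalized = (-0.5677, -0.5419, -0.2110, 0.5826)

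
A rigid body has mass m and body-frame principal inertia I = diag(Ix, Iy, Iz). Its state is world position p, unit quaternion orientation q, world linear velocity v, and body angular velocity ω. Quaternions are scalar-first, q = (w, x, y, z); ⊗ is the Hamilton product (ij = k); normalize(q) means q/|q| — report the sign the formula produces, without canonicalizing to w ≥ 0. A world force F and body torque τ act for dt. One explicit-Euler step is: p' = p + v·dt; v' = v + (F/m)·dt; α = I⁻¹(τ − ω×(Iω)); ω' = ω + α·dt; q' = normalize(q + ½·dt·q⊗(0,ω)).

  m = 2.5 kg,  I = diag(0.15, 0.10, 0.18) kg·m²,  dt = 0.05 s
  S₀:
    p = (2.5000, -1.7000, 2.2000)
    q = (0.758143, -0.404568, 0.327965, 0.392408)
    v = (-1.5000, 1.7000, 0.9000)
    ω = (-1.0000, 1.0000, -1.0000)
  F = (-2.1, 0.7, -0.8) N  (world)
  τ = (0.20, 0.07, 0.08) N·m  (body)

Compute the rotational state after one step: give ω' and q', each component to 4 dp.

ω' = (-0.9067, 1.0500, -0.9917)
q' = (0.7489, -0.4411, 0.3267, 0.3712)

ω×(Iω) gyroscopic = (-0.0800, -0.0300, 0.0500)
(τ − ω×Iω)/I = (1.8667, 1.0000, 0.1667)
ω' = ω + α·dt = (-0.9067, 1.0500, -0.9917)
q⊗(0,ω) = (-0.3401250, -1.4785160, -0.0388330, -0.8347460)
q' = normalize(q + ½dt·q⊗(0,ω)) = (0.7489, -0.4411, 0.3267, 0.3712)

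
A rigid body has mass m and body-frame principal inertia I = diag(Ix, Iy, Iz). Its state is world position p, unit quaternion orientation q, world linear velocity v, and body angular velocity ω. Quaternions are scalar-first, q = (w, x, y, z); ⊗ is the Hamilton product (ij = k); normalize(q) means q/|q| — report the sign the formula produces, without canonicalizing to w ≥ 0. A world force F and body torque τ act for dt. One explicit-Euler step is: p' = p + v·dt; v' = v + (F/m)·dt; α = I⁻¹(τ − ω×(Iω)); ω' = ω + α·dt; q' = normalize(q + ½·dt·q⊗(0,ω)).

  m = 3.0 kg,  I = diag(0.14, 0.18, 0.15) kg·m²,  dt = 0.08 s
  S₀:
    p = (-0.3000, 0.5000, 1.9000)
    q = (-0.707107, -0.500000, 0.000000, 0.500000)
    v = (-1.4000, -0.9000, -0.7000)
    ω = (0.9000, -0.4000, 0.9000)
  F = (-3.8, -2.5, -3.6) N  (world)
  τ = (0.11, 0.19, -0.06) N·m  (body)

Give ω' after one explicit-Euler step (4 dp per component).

α = I⁻¹(τ − ω×Iω) = (0.7086, 1.1006, -0.3040)
ω + α·dt = (0.9567, -0.3120, 0.8757)

ω' = (0.9567, -0.3120, 0.8757)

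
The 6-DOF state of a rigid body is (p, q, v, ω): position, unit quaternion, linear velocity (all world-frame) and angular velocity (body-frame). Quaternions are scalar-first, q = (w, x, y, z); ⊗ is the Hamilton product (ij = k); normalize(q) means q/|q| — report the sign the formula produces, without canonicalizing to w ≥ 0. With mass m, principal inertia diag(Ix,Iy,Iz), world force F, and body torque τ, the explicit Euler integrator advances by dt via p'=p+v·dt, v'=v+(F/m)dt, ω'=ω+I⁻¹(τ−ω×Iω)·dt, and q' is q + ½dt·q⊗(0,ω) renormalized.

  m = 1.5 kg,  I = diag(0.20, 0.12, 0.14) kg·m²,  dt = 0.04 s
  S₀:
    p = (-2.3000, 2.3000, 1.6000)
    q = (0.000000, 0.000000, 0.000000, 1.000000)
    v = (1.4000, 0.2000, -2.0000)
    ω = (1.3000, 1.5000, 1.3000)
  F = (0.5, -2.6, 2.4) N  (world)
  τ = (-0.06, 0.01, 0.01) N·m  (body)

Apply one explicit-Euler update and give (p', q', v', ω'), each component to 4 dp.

p' = (-2.2440, 2.3080, 1.5200)
q' = (-0.0260, -0.0300, 0.0260, 0.9989)
v' = (1.4133, 0.1307, -1.9360)
ω' = (1.2802, 1.4695, 1.3474)

angular accel α = (-0.4950, -0.7617, 1.1857)
new body rate ω' = (1.2802, 1.4695, 1.3474)
2q̇ = q⊗(0,ω) = (-1.3000000, -1.5000000, 1.3000000, 0.0000000)
q + ½dt·q⊗(0,ω), renormalized = (-0.0260, -0.0300, 0.0260, 0.9989)
a = F/m = (0.3333, -1.7333, 1.6000)
p' = p + v·dt = (-2.2440, 2.3080, 1.5200)
v + (F/m)dt = (1.4133, 0.1307, -1.9360)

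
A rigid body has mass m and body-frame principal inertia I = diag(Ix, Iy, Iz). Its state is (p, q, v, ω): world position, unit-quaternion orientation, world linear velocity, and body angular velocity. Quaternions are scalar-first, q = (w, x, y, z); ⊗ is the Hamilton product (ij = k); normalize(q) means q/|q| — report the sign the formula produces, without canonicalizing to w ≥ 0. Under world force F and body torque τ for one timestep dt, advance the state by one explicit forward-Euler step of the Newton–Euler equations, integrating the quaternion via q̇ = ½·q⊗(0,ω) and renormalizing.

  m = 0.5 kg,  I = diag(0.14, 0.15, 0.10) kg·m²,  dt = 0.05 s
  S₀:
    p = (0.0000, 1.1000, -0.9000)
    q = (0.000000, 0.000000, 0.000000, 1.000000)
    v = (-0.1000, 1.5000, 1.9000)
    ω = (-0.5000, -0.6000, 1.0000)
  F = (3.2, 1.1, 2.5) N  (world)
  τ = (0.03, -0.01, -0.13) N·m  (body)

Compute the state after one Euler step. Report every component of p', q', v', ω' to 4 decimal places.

p' = (-0.0050, 1.1750, -0.8050)
q' = (-0.0250, 0.0150, -0.0125, 0.9995)
v' = (0.2200, 1.6100, 2.1500)
ω' = (-0.5000, -0.5967, 0.9335)

a = (6.4000, 2.2000, 5.0000)
new position p' = (-0.0050, 1.1750, -0.8050)
v' = v + a·dt = (0.2200, 1.6100, 2.1500)
ω×(Iω) gyroscopic = (0.0300, -0.0200, 0.0030)
α = I⁻¹(τ − ω×Iω) = (0.0000, 0.0667, -1.3300)
ω' = ω + α·dt = (-0.5000, -0.5967, 0.9335)
Hamilton product q⊗(0,ω) = (-1.0000000, 0.6000000, -0.5000000, 0.0000000)
q' = normalize(q + ½dt·q⊗(0,ω)) = (-0.0250, 0.0150, -0.0125, 0.9995)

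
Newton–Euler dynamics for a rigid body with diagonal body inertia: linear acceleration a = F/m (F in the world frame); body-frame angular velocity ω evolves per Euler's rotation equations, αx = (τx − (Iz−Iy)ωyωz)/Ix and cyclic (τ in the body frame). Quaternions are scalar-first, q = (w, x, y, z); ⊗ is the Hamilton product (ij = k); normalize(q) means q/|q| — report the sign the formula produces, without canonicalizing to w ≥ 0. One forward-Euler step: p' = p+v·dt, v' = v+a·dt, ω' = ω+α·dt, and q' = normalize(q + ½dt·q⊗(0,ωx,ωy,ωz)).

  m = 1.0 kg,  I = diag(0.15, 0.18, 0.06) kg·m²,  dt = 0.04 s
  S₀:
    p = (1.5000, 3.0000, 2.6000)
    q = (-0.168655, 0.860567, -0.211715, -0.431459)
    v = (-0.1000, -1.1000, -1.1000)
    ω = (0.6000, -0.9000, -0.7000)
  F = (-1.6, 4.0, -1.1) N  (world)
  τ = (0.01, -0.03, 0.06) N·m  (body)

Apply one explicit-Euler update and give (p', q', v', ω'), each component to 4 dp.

p' = (1.4960, 2.9560, 2.5560)
q' = (-0.1888, 0.8535, -0.2017, -0.4419)
v' = (-0.1640, -0.9400, -1.1440)
ω' = (0.6228, -0.8983, -0.6492)

p' = p + v·dt = (1.4960, 2.9560, 2.5560)
v' = v + a·dt = (-0.1640, -0.9400, -1.1440)
α = I⁻¹(τ − ω×Iω) = (0.5707, 0.0433, 1.2700)
new body rate ω' = (0.6228, -0.8983, -0.6492)
q⊗(0,ω) = (-1.0089050, -0.3413056, 0.4953110, -0.5294228)
updated quaternion q' = (-0.1888, 0.8535, -0.2017, -0.4419)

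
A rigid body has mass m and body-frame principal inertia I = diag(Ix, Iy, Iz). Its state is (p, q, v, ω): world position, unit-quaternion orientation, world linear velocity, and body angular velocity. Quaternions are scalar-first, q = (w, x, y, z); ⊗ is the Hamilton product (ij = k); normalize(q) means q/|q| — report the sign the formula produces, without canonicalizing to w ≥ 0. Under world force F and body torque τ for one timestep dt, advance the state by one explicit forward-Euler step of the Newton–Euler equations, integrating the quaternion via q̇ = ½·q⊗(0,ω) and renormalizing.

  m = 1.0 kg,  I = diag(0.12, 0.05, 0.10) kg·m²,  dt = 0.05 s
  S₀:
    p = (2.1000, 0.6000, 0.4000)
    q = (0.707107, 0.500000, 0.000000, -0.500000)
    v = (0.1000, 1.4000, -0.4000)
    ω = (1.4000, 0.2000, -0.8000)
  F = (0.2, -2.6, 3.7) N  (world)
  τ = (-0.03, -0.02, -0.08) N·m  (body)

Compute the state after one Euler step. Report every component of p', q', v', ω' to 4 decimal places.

p' = (2.1050, 0.6700, 0.3800)
q' = (0.6790, 0.5268, -0.0040, -0.5112)
v' = (0.1100, 1.2700, -0.2150)
ω' = (1.3908, 0.2024, -0.8302)

precession coupling ω×(Iω) = (-0.0080, -0.0224, -0.0196)
(τ − ω×Iω)/I = (-0.1833, 0.0480, -0.6040)
ω + α·dt = (1.3908, 0.2024, -0.8302)
2q̇ = q⊗(0,ω) = (-1.1000000, 1.0899498, -0.1585786, -0.4656856)
updated quaternion q' = (0.6790, 0.5268, -0.0040, -0.5112)
linear accel F/m = (0.2000, -2.6000, 3.7000)
new position p' = (2.1050, 0.6700, 0.3800)
new velocity v' = (0.1100, 1.2700, -0.2150)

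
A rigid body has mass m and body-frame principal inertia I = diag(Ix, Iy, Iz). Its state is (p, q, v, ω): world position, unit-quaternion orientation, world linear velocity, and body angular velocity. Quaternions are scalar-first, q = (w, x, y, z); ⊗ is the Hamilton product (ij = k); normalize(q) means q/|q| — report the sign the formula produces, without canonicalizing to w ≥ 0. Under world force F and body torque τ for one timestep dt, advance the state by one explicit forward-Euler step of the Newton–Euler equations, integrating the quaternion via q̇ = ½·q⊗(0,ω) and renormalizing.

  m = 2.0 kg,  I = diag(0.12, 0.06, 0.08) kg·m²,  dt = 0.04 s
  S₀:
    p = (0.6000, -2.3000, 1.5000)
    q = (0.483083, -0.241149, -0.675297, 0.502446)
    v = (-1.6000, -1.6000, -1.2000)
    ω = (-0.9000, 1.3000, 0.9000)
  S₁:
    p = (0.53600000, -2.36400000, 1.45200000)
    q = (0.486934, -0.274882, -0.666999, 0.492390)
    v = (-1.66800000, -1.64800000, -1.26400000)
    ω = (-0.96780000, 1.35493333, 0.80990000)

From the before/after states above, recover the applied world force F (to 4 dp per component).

F = (-3.4000, -2.4000, -3.2000)

velocity change Δv = (-0.06800000, -0.04800000, -0.06400000)
m·(v₁−v₀)/dt = (-3.4000, -2.4000, -3.2000)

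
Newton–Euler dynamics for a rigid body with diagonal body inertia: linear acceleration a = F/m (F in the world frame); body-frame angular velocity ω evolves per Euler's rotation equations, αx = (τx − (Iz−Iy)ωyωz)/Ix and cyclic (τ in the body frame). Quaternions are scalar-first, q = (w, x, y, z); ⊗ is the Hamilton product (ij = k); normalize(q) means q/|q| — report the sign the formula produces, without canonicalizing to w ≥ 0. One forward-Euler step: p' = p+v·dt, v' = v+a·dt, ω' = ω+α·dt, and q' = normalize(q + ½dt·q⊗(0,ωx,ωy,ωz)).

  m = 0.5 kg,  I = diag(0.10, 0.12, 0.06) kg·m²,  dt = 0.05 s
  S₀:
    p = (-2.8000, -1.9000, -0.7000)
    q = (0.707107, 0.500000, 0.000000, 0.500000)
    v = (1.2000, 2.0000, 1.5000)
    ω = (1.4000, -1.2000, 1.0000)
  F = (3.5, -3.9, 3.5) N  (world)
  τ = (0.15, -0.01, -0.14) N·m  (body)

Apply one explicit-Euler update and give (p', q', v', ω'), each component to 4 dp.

p' = (-2.7400, -1.8000, -0.6250)
q' = (0.6762, 0.5390, -0.0162, 0.5020)
v' = (1.5500, 1.6100, 1.8500)
ω' = (1.4390, -1.2275, 0.9113)

precession coupling ω×(Iω) = (0.0720, 0.0560, -0.0336)
α = I⁻¹(τ − ω×Iω) = (0.7800, -0.5500, -1.7733)
ω + α·dt = (1.4390, -1.2275, 0.9113)
q⊗(0,ω) = (-1.2000000, 1.5899498, -0.6485284, 0.1071070)
q' = normalize(q + ½dt·q⊗(0,ω)) = (0.6762, 0.5390, -0.0162, 0.5020)
a = (7.0000, -7.8000, 7.0000)
new position p' = (-2.7400, -1.8000, -0.6250)
v' = v + a·dt = (1.5500, 1.6100, 1.8500)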